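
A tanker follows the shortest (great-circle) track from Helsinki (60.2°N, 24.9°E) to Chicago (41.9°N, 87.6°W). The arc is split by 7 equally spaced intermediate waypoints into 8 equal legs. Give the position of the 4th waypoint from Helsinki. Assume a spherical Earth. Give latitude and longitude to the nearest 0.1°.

Convert each endpoint to a unit vector on the sphere (x = cos φ cos λ, y = cos φ sin λ, z = sin φ).
The central angle between the endpoints is δ = arccos(p₁·p₂) ≈ 1.117 rad (64.0°).
Interpolate at f = 4/8 with slerp weights a = sin((1−f)δ)/sin δ ≈ 0.590, b = sin(fδ)/sin δ ≈ 0.590.
p = a·p₁ + b·p₂ ≈ (0.284, -0.315, 0.905); φ = arcsin(p_z) ≈ 64.89°, λ = atan2(p_y, p_x) ≈ -47.96°.

≈ (64.9°N, 48.0°W)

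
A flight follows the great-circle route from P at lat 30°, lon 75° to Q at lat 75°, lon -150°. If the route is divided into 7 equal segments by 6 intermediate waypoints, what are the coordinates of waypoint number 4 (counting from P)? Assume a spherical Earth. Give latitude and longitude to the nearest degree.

Write both endpoints as unit vectors p₁, p₂ with components (cos φ cos λ, cos φ sin λ, sin φ).
The central angle between the endpoints is δ = arccos(p₁·p₂) ≈ 1.240 rad (71.1°).
Interpolate at f = 4/7 with slerp weights a = sin((1−f)δ)/sin δ ≈ 0.536, b = sin(fδ)/sin δ ≈ 0.688.
p = a·p₁ + b·p₂ ≈ (-0.034, 0.359, 0.933); φ = arcsin(p_z) ≈ 68.85°, λ = atan2(p_y, p_x) ≈ 95.43°.

≈ lat 69°, lon 95°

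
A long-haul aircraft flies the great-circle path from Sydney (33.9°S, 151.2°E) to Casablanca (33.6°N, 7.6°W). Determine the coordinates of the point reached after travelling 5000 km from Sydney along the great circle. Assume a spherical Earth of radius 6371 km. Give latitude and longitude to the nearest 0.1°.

≈ 20.1°S, 102.6°E

Write both endpoints as unit vectors p₁, p₂ with components (cos φ cos λ, cos φ sin λ, sin φ).
The central angle between the endpoints is δ = arccos(p₁·p₂) ≈ 2.834 rad (162.4°). The total great-circle distance is δ·R ≈ 2.834 × 6371 ≈ 18058 km, so the target fraction is f = 5000/18058 ≈ 0.277.
Interpolate at f ≈ 0.277 with slerp weights a = sin((1−f)δ)/sin δ ≈ 2.936, b = sin(fδ)/sin δ ≈ 2.337.
p = a·p₁ + b·p₂ ≈ (-0.205, 0.916, -0.344); φ = arcsin(p_z) ≈ -20.11°, λ = atan2(p_y, p_x) ≈ 102.63°.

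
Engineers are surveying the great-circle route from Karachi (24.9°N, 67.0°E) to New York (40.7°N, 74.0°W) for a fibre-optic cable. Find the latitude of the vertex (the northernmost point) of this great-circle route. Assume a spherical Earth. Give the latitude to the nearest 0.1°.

≈ 63.4°N

The great circle lies in the plane with unit normal n̂ = (p₁ × p₂)/|p₁ × p₂|.
Here n̂_z ≈ -0.448; the vertex latitude is φ_max = arccos|n̂_z| ≈ 63.4°.
Check via Clairaut: cos φ_max = |cos φ₁| · sin C = cos(24.9°)·sin(29.6°) ≈ 0.448, again giving ≈ 63.4°.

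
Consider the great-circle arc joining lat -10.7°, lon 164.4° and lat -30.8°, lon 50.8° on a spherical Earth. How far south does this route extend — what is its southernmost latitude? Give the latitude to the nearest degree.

The great circle lies in the plane with unit normal n̂ = (p₁ × p₂)/|p₁ × p₂|.
Here n̂_z ≈ -0.797; the vertex latitude is φ_max = arccos|n̂_z| ≈ 37.1°.
Check via Clairaut: cos φ_max = |cos φ₁| · sin C = cos(10.7°)·sin(125.8°) ≈ 0.797, again giving ≈ 37.1°.

≈ -37°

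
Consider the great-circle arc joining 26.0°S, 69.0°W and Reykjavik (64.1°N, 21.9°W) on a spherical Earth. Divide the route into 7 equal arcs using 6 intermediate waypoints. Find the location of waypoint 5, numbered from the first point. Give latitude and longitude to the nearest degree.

≈ 40°N, 46°W

The haversine formula gives a central angle δ ≈ 1.698 rad (97.3°) between the endpoints.
Interpolate at f = 5/7 with slerp weights a = sin((1−f)δ)/sin δ ≈ 0.470, b = sin(fδ)/sin δ ≈ 0.944.
p = a·p₁ + b·p₂ ≈ (0.534, -0.548, 0.643); φ = arcsin(p_z) ≈ 40.04°, λ = atan2(p_y, p_x) ≈ -45.75°.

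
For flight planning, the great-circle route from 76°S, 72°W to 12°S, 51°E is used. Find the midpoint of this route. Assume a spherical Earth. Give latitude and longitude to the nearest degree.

Write both endpoints as unit vectors p₁, p₂ with components (cos φ cos λ, cos φ sin λ, sin φ).
The central angle between the endpoints is δ = arccos(p₁·p₂) ≈ 1.498 rad (85.8°).
Interpolate at f = 1/2 with slerp weights a = sin((1−f)δ)/sin δ ≈ 0.683, b = sin(fδ)/sin δ ≈ 0.683.
p = a·p₁ + b·p₂ ≈ (0.471, 0.362, -0.804); φ = arcsin(p_z) ≈ -53.55°, λ = atan2(p_y, p_x) ≈ 37.52°.

≈ 54°S, 38°E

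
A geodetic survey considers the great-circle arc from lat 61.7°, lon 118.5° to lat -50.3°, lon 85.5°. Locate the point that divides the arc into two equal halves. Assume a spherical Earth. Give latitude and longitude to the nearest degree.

Write both endpoints as unit vectors p₁, p₂ with components (cos φ cos λ, cos φ sin λ, sin φ).
The central angle between the endpoints is δ = arccos(p₁·p₂) ≈ 2.008 rad (115.1°).
Interpolate at f = 1/2 with slerp weights a = sin((1−f)δ)/sin δ ≈ 0.931, b = sin(fδ)/sin δ ≈ 0.931.
p = a·p₁ + b·p₂ ≈ (-0.164, 0.981, 0.103); φ = arcsin(p_z) ≈ 5.94°, λ = atan2(p_y, p_x) ≈ 99.49°.

≈ lat 6°, lon 99°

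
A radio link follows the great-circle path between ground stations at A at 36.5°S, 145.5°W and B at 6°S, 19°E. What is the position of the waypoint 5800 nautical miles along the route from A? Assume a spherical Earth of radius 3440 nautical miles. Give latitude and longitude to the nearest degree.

≈ 42°S, 4°E

Convert each endpoint to a unit vector on the sphere (x = cos φ cos λ, y = cos φ sin λ, z = sin φ).
The central angle between the endpoints is δ = arccos(p₁·p₂) ≈ 2.358 rad (135.1°). The total great-circle distance is δ·R ≈ 2.358 × 3440 ≈ 8111 nmi, so the target fraction is f = 5800/8111 ≈ 0.715.
Interpolate at f ≈ 0.715 with slerp weights a = sin((1−f)δ)/sin δ ≈ 0.881, b = sin(fδ)/sin δ ≈ 1.407.
p = a·p₁ + b·p₂ ≈ (0.739, 0.054, -0.671); φ = arcsin(p_z) ≈ -42.17°, λ = atan2(p_y, p_x) ≈ 4.20°.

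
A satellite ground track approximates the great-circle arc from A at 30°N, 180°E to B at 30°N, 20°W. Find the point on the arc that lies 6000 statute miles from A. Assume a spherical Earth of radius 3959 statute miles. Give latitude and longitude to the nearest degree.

Convert each endpoint to a unit vector on the sphere (x = cos φ cos λ, y = cos φ sin λ, z = sin φ).
The central angle between the endpoints is δ = arccos(p₁·p₂) ≈ 2.043 rad (117.1°). The total great-circle distance is δ·R ≈ 2.043 × 3959 ≈ 8088 mi, so the target fraction is f = 6000/8088 ≈ 0.742.
Interpolate at f ≈ 0.742 with slerp weights a = sin((1−f)δ)/sin δ ≈ 0.565, b = sin(fδ)/sin δ ≈ 1.121.
p = a·p₁ + b·p₂ ≈ (0.423, -0.332, 0.843); φ = arcsin(p_z) ≈ 57.47°, λ = atan2(p_y, p_x) ≈ -38.13°.

≈ 57°N, 38°W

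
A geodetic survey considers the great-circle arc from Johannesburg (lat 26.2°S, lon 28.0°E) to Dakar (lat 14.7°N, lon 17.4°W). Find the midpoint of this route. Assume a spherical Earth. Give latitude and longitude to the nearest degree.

Write both endpoints as unit vectors p₁, p₂ with components (cos φ cos λ, cos φ sin λ, sin φ).
The central angle between the endpoints is δ = arccos(p₁·p₂) ≈ 1.050 rad (60.2°).
Interpolate at f = 1/2 with slerp weights a = sin((1−f)δ)/sin δ ≈ 0.578, b = sin(fδ)/sin δ ≈ 0.578.
p = a·p₁ + b·p₂ ≈ (0.991, 0.076, -0.108); φ = arcsin(p_z) ≈ -6.23°, λ = atan2(p_y, p_x) ≈ 4.40°.

≈ lat 6°S, lon 4°E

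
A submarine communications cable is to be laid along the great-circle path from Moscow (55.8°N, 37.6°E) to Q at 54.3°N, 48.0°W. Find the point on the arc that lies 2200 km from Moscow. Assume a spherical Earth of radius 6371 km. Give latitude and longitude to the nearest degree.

≈ 63°N, 1°E

Write both endpoints as unit vectors p₁, p₂ with components (cos φ cos λ, cos φ sin λ, sin φ).
The central angle between the endpoints is δ = arccos(p₁·p₂) ≈ 0.800 rad (45.8°). The total great-circle distance is δ·R ≈ 0.800 × 6371 ≈ 5096 km, so the target fraction is f = 2200/5096 ≈ 0.432.
Interpolate at f ≈ 0.432 with slerp weights a = sin((1−f)δ)/sin δ ≈ 0.612, b = sin(fδ)/sin δ ≈ 0.472.
p = a·p₁ + b·p₂ ≈ (0.457, 0.005, 0.890); φ = arcsin(p_z) ≈ 62.81°, λ = atan2(p_y, p_x) ≈ 0.66°.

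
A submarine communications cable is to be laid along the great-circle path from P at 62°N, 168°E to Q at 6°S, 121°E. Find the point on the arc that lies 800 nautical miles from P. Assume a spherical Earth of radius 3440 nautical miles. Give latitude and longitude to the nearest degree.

≈ 52°N, 152°E

The haversine formula gives a central angle δ ≈ 1.343 rad (76.9°) between the endpoints. The total great-circle distance is δ·R ≈ 1.343 × 3440 ≈ 4619 nmi, so the target fraction is f = 800/4619 ≈ 0.173.
Interpolate at f ≈ 0.173 with slerp weights a = sin((1−f)δ)/sin δ ≈ 0.920, b = sin(fδ)/sin δ ≈ 0.237.
p = a·p₁ + b·p₂ ≈ (-0.543, 0.291, 0.787); φ = arcsin(p_z) ≈ 51.93°, λ = atan2(p_y, p_x) ≈ 151.80°.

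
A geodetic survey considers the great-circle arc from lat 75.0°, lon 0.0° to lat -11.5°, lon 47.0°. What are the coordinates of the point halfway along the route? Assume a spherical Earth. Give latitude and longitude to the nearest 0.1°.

≈ lat 33.2°, lon 37.7°

The haversine formula gives a central angle δ ≈ 1.590 rad (91.1°) between the endpoints.
Interpolate at f = 1/2 with slerp weights a = sin((1−f)δ)/sin δ ≈ 0.714, b = sin(fδ)/sin δ ≈ 0.714.
p = a·p₁ + b·p₂ ≈ (0.662, 0.512, 0.547); φ = arcsin(p_z) ≈ 33.19°, λ = atan2(p_y, p_x) ≈ 37.70°.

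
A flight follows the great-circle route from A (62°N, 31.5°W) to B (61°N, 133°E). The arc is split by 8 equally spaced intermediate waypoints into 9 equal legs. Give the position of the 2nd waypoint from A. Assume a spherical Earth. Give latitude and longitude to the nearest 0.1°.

Write both endpoints as unit vectors p₁, p₂ with components (cos φ cos λ, cos φ sin λ, sin φ).
The central angle between the endpoints is δ = arccos(p₁·p₂) ≈ 0.985 rad (56.4°).
Interpolate at f = 2/9 with slerp weights a = sin((1−f)δ)/sin δ ≈ 0.832, b = sin(fδ)/sin δ ≈ 0.261.
p = a·p₁ + b·p₂ ≈ (0.247, -0.112, 0.963); φ = arcsin(p_z) ≈ 74.28°, λ = atan2(p_y, p_x) ≈ -24.34°.

≈ (74.3°N, 24.3°W)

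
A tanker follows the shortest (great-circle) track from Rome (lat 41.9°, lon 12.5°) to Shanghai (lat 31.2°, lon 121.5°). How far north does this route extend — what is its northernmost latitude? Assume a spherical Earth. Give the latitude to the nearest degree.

The great circle lies in the plane with unit normal n̂ = (p₁ × p₂)/|p₁ × p₂|.
Here n̂_z ≈ +0.608; the vertex latitude is φ_max = arccos|n̂_z| ≈ 52.6°.
Check via Clairaut: cos φ_max = |cos φ₁| · sin C = cos(41.9°)·sin(54.8°) ≈ 0.608, again giving ≈ 52.6°.

≈ 53°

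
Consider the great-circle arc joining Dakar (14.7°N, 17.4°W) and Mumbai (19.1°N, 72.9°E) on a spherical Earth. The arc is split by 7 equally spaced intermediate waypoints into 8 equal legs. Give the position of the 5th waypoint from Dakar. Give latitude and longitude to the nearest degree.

≈ 24°N, 39°E

Write both endpoints as unit vectors p₁, p₂ with components (cos φ cos λ, cos φ sin λ, sin φ).
The central angle between the endpoints is δ = arccos(p₁·p₂) ≈ 1.492 rad (85.5°).
Interpolate at f = 5/8 with slerp weights a = sin((1−f)δ)/sin δ ≈ 0.533, b = sin(fδ)/sin δ ≈ 0.806.
p = a·p₁ + b·p₂ ≈ (0.715, 0.574, 0.399); φ = arcsin(p_z) ≈ 23.50°, λ = atan2(p_y, p_x) ≈ 38.73°.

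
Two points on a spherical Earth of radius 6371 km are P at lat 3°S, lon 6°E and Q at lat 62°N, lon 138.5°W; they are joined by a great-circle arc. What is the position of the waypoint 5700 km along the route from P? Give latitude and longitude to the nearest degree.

≈ lat 45°N, lon 14°W

The haversine formula gives a central angle δ ≈ 2.013 rad (115.3°) between the endpoints. The total great-circle distance is δ·R ≈ 2.013 × 6371 ≈ 12825 km, so the target fraction is f = 5700/12825 ≈ 0.444.
Interpolate at f ≈ 0.444 with slerp weights a = sin((1−f)δ)/sin δ ≈ 0.995, b = sin(fδ)/sin δ ≈ 0.863.
p = a·p₁ + b·p₂ ≈ (0.685, -0.165, 0.710); φ = arcsin(p_z) ≈ 45.23°, λ = atan2(p_y, p_x) ≈ -13.52°.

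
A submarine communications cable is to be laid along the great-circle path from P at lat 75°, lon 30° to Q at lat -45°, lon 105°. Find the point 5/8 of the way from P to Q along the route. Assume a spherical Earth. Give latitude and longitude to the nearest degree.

≈ lat 2°, lon 91°

Write both endpoints as unit vectors p₁, p₂ with components (cos φ cos λ, cos φ sin λ, sin φ).
The central angle between the endpoints is δ = arccos(p₁·p₂) ≈ 2.260 rad (129.5°).
Interpolate at f = 5/8 with slerp weights a = sin((1−f)δ)/sin δ ≈ 0.971, b = sin(fδ)/sin δ ≈ 1.279.
p = a·p₁ + b·p₂ ≈ (-0.016, 0.999, 0.033); φ = arcsin(p_z) ≈ 1.91°, λ = atan2(p_y, p_x) ≈ 90.94°.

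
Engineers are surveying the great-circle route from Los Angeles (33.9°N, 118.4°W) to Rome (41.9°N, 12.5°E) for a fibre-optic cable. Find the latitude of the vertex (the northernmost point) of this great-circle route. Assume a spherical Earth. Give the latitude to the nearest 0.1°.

The great circle lies in the plane with unit normal n̂ = (p₁ × p₂)/|p₁ × p₂|.
Here n̂_z ≈ +0.467; the vertex latitude is φ_max = arccos|n̂_z| ≈ 62.1°.

≈ 62.1°N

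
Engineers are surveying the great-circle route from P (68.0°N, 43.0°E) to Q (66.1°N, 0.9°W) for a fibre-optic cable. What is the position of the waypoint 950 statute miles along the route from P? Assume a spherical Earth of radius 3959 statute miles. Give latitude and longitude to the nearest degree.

From cos δ = sin φ₁ sin φ₂ + cos φ₁ cos φ₂ cos Δλ, the central angle is δ ≈ 0.294 rad (16.9°). The total great-circle distance is δ·R ≈ 0.294 × 3959 ≈ 1165 mi, so the target fraction is f = 950/1165 ≈ 0.816.
Interpolate at f ≈ 0.816 with slerp weights a = sin((1−f)δ)/sin δ ≈ 0.187, b = sin(fδ)/sin δ ≈ 0.820.
p = a·p₁ + b·p₂ ≈ (0.383, 0.043, 0.923); φ = arcsin(p_z) ≈ 67.32°, λ = atan2(p_y, p_x) ≈ 6.33°.

≈ (67°N, 6°E)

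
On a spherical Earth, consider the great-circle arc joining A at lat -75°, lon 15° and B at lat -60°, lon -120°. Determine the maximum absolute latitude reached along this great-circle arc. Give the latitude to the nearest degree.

≈ -82°

The great circle lies in the plane with unit normal n̂ = (p₁ × p₂)/|p₁ × p₂|.
Here n̂_z ≈ -0.137; the vertex latitude is φ_max = arccos|n̂_z| ≈ 82.1°.
Check via Clairaut: cos φ_max = |cos φ₁| · sin C = cos(75.0°)·sin(148.0°) ≈ 0.137, again giving ≈ 82.1°.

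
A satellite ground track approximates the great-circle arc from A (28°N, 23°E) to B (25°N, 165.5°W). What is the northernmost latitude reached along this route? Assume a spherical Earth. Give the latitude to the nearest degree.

The great circle lies in the plane with unit normal n̂ = (p₁ × p₂)/|p₁ × p₂|.
Here n̂_z ≈ +0.147; the vertex latitude is φ_max = arccos|n̂_z| ≈ 81.6°.
Check via Clairaut: cos φ_max = |cos φ₁| · sin C = cos(28.0°)·sin(9.6°) ≈ 0.147, again giving ≈ 81.6°.

≈ 82°N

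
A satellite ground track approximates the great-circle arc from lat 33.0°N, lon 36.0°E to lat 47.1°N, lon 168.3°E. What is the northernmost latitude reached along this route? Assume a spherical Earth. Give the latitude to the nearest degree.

≈ 65°N

The great circle lies in the plane with unit normal n̂ = (p₁ × p₂)/|p₁ × p₂|.
Here n̂_z ≈ +0.422; the vertex latitude is φ_max = arccos|n̂_z| ≈ 65.0°.
Check via Clairaut: cos φ_max = |cos φ₁| · sin C = cos(33.0°)·sin(30.2°) ≈ 0.422, again giving ≈ 65.0°.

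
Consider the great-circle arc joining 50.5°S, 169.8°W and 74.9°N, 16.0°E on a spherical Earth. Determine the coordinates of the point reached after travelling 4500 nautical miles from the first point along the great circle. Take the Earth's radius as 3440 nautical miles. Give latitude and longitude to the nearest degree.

From cos δ = sin φ₁ sin φ₂ + cos φ₁ cos φ₂ cos Δλ, the central angle is δ ≈ 2.714 rad (155.5°). The total great-circle distance is δ·R ≈ 2.714 × 3440 ≈ 9335 nmi, so the target fraction is f = 4500/9335 ≈ 0.482.
Interpolate at f ≈ 0.482 with slerp weights a = sin((1−f)δ)/sin δ ≈ 2.377, b = sin(fδ)/sin δ ≈ 2.327.
p = a·p₁ + b·p₂ ≈ (-0.905, -0.101, 0.413); φ = arcsin(p_z) ≈ 24.37°, λ = atan2(p_y, p_x) ≈ -173.66°.

≈ 24°N, 174°W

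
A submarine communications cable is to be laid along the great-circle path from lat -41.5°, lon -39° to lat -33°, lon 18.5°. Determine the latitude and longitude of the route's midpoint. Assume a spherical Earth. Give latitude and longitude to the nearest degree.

≈ lat -41°, lon -8°

Convert each endpoint to a unit vector on the sphere (x = cos φ cos λ, y = cos φ sin λ, z = sin φ).
The central angle between the endpoints is δ = arccos(p₁·p₂) ≈ 0.798 rad (45.7°).
Interpolate at f = 1/2 with slerp weights a = sin((1−f)δ)/sin δ ≈ 0.543, b = sin(fδ)/sin δ ≈ 0.543.
p = a·p₁ + b·p₂ ≈ (0.747, -0.111, -0.655); φ = arcsin(p_z) ≈ -40.92°, λ = atan2(p_y, p_x) ≈ -8.47°.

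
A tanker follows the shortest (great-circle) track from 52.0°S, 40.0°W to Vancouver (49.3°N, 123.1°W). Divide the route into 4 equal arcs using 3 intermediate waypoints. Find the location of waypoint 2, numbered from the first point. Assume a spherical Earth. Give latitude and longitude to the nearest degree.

≈ 2°S, 83°W

Write both endpoints as unit vectors p₁, p₂ with components (cos φ cos λ, cos φ sin λ, sin φ).
The central angle between the endpoints is δ = arccos(p₁·p₂) ≈ 2.152 rad (123.3°).
Interpolate at f = 2/4 with slerp weights a = sin((1−f)δ)/sin δ ≈ 1.053, b = sin(fδ)/sin δ ≈ 1.053.
p = a·p₁ + b·p₂ ≈ (0.122, -0.992, -0.031); φ = arcsin(p_z) ≈ -1.80°, λ = atan2(p_y, p_x) ≈ -83.01°.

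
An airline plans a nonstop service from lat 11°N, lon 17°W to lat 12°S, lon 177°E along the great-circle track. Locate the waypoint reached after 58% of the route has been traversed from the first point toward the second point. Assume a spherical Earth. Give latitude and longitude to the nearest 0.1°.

Write both endpoints as unit vectors p₁, p₂ with components (cos φ cos λ, cos φ sin λ, sin φ).
The central angle between the endpoints is δ = arccos(p₁·p₂) ≈ 2.902 rad (166.2°).
Interpolate at f = 0.58 with slerp weights a = sin((1−f)δ)/sin δ ≈ 3.948, b = sin(fδ)/sin δ ≈ 4.180.
p = a·p₁ + b·p₂ ≈ (-0.377, -0.919, -0.116); φ = arcsin(p_z) ≈ -6.64°, λ = atan2(p_y, p_x) ≈ -112.28°.

≈ lat 6.6°S, lon 112.3°W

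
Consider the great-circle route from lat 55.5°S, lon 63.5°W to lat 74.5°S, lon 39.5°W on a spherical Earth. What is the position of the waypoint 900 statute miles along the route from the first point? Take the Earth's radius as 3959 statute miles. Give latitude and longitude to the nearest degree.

≈ lat 68°S, lon 53°W

The haversine formula gives a central angle δ ≈ 0.370 rad (21.2°) between the endpoints. The total great-circle distance is δ·R ≈ 0.370 × 3959 ≈ 1464 mi, so the target fraction is f = 900/1464 ≈ 0.615.
Interpolate at f ≈ 0.615 with slerp weights a = sin((1−f)δ)/sin δ ≈ 0.393, b = sin(fδ)/sin δ ≈ 0.624.
p = a·p₁ + b·p₂ ≈ (0.228, -0.305, -0.925); φ = arcsin(p_z) ≈ -67.62°, λ = atan2(p_y, p_x) ≈ -53.24°.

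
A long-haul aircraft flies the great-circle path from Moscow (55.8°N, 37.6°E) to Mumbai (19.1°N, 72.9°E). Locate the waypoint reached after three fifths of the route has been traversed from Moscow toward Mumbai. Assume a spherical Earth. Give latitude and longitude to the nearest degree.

≈ 35°N, 63°E

Write both endpoints as unit vectors p₁, p₂ with components (cos φ cos λ, cos φ sin λ, sin φ).
The central angle between the endpoints is δ = arccos(p₁·p₂) ≈ 0.790 rad (45.2°).
Interpolate at f = 3/5 with slerp weights a = sin((1−f)δ)/sin δ ≈ 0.437, b = sin(fδ)/sin δ ≈ 0.643.
p = a·p₁ + b·p₂ ≈ (0.373, 0.730, 0.572); φ = arcsin(p_z) ≈ 34.89°, λ = atan2(p_y, p_x) ≈ 62.92°.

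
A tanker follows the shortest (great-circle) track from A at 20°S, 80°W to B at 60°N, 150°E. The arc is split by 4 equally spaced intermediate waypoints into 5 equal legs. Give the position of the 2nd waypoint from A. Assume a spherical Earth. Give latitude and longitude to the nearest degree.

Convert each endpoint to a unit vector on the sphere (x = cos φ cos λ, y = cos φ sin λ, z = sin φ).
The central angle between the endpoints is δ = arccos(p₁·p₂) ≈ 2.212 rad (126.7°).
Interpolate at f = 2/5 with slerp weights a = sin((1−f)δ)/sin δ ≈ 1.211, b = sin(fδ)/sin δ ≈ 0.966.
p = a·p₁ + b·p₂ ≈ (-0.221, -0.879, 0.422); φ = arcsin(p_z) ≈ 24.96°, λ = atan2(p_y, p_x) ≈ -104.08°.

≈ 25°N, 104°W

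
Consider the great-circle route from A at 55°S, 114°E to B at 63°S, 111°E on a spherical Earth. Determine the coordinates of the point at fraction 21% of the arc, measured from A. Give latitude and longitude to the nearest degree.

≈ 57°S, 113°E

Convert each endpoint to a unit vector on the sphere (x = cos φ cos λ, y = cos φ sin λ, z = sin φ).
The central angle between the endpoints is δ = arccos(p₁·p₂) ≈ 0.142 rad (8.1°).
Interpolate at f = 0.21 with slerp weights a = sin((1−f)δ)/sin δ ≈ 0.791, b = sin(fδ)/sin δ ≈ 0.211.
p = a·p₁ + b·p₂ ≈ (-0.219, 0.504, -0.836); φ = arcsin(p_z) ≈ -56.69°, λ = atan2(p_y, p_x) ≈ 113.48°.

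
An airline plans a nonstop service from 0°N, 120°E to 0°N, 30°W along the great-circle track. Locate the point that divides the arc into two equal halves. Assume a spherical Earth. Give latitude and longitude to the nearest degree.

The haversine formula gives a central angle δ ≈ 2.618 rad (150.0°) between the endpoints.
Interpolate at f = 1/2 with slerp weights a = sin((1−f)δ)/sin δ ≈ 1.932, b = sin(fδ)/sin δ ≈ 1.932.
p = a·p₁ + b·p₂ ≈ (0.707, 0.707, 0.000); φ = arcsin(p_z) ≈ 0.00°, λ = atan2(p_y, p_x) ≈ 45.00°.

≈ 0°N, 45°E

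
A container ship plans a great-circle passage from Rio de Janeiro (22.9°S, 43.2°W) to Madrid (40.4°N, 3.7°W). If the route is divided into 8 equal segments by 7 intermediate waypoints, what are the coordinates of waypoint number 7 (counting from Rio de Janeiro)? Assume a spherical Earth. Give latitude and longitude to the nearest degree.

Write both endpoints as unit vectors p₁, p₂ with components (cos φ cos λ, cos φ sin λ, sin φ).
The central angle between the endpoints is δ = arccos(p₁·p₂) ≈ 1.277 rad (73.2°).
Interpolate at f = 7/8 with slerp weights a = sin((1−f)δ)/sin δ ≈ 0.166, b = sin(fδ)/sin δ ≈ 0.939.
p = a·p₁ + b·p₂ ≈ (0.825, -0.151, 0.544); φ = arcsin(p_z) ≈ 32.96°, λ = atan2(p_y, p_x) ≈ -10.36°.

≈ (33°N, 10°W)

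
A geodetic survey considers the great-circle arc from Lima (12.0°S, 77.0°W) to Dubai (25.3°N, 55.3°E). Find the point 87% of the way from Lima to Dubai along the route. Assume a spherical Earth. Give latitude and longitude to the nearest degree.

Convert each endpoint to a unit vector on the sphere (x = cos φ cos λ, y = cos φ sin λ, z = sin φ).
The central angle between the endpoints is δ = arccos(p₁·p₂) ≈ 2.324 rad (133.2°).
Interpolate at f = 0.87 with slerp weights a = sin((1−f)δ)/sin δ ≈ 0.408, b = sin(fδ)/sin δ ≈ 1.234.
p = a·p₁ + b·p₂ ≈ (0.725, 0.528, 0.442); φ = arcsin(p_z) ≈ 26.26°, λ = atan2(p_y, p_x) ≈ 36.09°.

≈ (26°N, 36°E)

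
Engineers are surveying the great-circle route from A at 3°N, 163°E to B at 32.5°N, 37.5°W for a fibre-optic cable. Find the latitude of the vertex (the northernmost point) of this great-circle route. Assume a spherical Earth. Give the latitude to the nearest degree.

≈ 63°N

The great circle lies in the plane with unit normal n̂ = (p₁ × p₂)/|p₁ × p₂|.
Here n̂_z ≈ +0.454; the vertex latitude is φ_max = arccos|n̂_z| ≈ 63.0°.
Check via Clairaut: cos φ_max = |cos φ₁| · sin C = cos(3.0°)·sin(27.1°) ≈ 0.454, again giving ≈ 63.0°.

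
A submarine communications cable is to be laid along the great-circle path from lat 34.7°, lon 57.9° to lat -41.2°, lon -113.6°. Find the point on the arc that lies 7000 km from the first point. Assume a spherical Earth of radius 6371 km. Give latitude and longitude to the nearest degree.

≈ lat -16°, lon 18°

Convert each endpoint to a unit vector on the sphere (x = cos φ cos λ, y = cos φ sin λ, z = sin φ).
The central angle between the endpoints is δ = arccos(p₁·p₂) ≈ 2.979 rad (170.7°). The total great-circle distance is δ·R ≈ 2.979 × 6371 ≈ 18978 km, so the target fraction is f = 7000/18978 ≈ 0.369.
Interpolate at f ≈ 0.369 with slerp weights a = sin((1−f)δ)/sin δ ≈ 5.877, b = sin(fδ)/sin δ ≈ 5.495.
p = a·p₁ + b·p₂ ≈ (0.912, 0.304, -0.274); φ = arcsin(p_z) ≈ -15.89°, λ = atan2(p_y, p_x) ≈ 18.45°.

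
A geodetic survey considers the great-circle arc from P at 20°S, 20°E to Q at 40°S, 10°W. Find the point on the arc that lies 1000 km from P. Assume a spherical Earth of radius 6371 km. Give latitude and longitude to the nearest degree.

≈ 26°S, 13°E

Write both endpoints as unit vectors p₁, p₂ with components (cos φ cos λ, cos φ sin λ, sin φ).
The central angle between the endpoints is δ = arccos(p₁·p₂) ≈ 0.567 rad (32.5°). The total great-circle distance is δ·R ≈ 0.567 × 6371 ≈ 3615 km, so the target fraction is f = 1000/3615 ≈ 0.277.
Interpolate at f ≈ 0.277 with slerp weights a = sin((1−f)δ)/sin δ ≈ 0.742, b = sin(fδ)/sin δ ≈ 0.291.
p = a·p₁ + b·p₂ ≈ (0.875, 0.200, -0.441); φ = arcsin(p_z) ≈ -26.16°, λ = atan2(p_y, p_x) ≈ 12.87°.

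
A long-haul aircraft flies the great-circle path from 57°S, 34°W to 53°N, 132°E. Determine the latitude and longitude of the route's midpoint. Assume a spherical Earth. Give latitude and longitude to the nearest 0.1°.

≈ 14.9°S, 71.1°E

Write both endpoints as unit vectors p₁, p₂ with components (cos φ cos λ, cos φ sin λ, sin φ).
The central angle between the endpoints is δ = arccos(p₁·p₂) ≈ 2.985 rad (171.1°).
Interpolate at f = 1/2 with slerp weights a = sin((1−f)δ)/sin δ ≈ 6.409, b = sin(fδ)/sin δ ≈ 6.409.
p = a·p₁ + b·p₂ ≈ (0.313, 0.914, -0.257); φ = arcsin(p_z) ≈ -14.87°, λ = atan2(p_y, p_x) ≈ 71.11°.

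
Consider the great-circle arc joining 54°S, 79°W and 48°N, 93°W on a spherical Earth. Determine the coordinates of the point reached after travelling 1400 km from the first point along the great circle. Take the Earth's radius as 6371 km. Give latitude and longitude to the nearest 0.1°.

≈ 41.5°S, 81.8°W

The haversine formula gives a central angle δ ≈ 1.792 rad (102.7°) between the endpoints. The total great-circle distance is δ·R ≈ 1.792 × 6371 ≈ 11418 km, so the target fraction is f = 1400/11418 ≈ 0.123.
Interpolate at f ≈ 0.123 with slerp weights a = sin((1−f)δ)/sin δ ≈ 1.025, b = sin(fδ)/sin δ ≈ 0.223.
p = a·p₁ + b·p₂ ≈ (0.107, -0.741, -0.663); φ = arcsin(p_z) ≈ -41.55°, λ = atan2(p_y, p_x) ≈ -81.77°.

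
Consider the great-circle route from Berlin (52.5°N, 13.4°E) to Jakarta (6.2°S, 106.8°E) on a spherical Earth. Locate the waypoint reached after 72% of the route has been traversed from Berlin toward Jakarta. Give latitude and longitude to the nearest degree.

≈ 15°N, 90°E

Convert each endpoint to a unit vector on the sphere (x = cos φ cos λ, y = cos φ sin λ, z = sin φ).
The central angle between the endpoints is δ = arccos(p₁·p₂) ≈ 1.693 rad (97.0°).
Interpolate at f = 0.72 with slerp weights a = sin((1−f)δ)/sin δ ≈ 0.460, b = sin(fδ)/sin δ ≈ 0.946.
p = a·p₁ + b·p₂ ≈ (0.001, 0.965, 0.263); φ = arcsin(p_z) ≈ 15.23°, λ = atan2(p_y, p_x) ≈ 89.97°.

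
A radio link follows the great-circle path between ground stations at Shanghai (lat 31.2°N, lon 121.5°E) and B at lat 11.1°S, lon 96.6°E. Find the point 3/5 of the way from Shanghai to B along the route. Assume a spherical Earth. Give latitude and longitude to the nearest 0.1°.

≈ lat 6.0°N, lon 105.8°E

Write both endpoints as unit vectors p₁, p₂ with components (cos φ cos λ, cos φ sin λ, sin φ).
The central angle between the endpoints is δ = arccos(p₁·p₂) ≈ 0.848 rad (48.6°).
Interpolate at f = 3/5 with slerp weights a = sin((1−f)δ)/sin δ ≈ 0.444, b = sin(fδ)/sin δ ≈ 0.650.
p = a·p₁ + b·p₂ ≈ (-0.272, 0.957, 0.105); φ = arcsin(p_z) ≈ 6.01°, λ = atan2(p_y, p_x) ≈ 105.85°.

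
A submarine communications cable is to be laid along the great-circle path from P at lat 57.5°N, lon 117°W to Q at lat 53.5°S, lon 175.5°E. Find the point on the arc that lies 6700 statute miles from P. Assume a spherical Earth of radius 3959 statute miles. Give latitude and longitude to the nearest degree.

Convert each endpoint to a unit vector on the sphere (x = cos φ cos λ, y = cos φ sin λ, z = sin φ).
The central angle between the endpoints is δ = arccos(p₁·p₂) ≈ 2.160 rad (123.8°). The total great-circle distance is δ·R ≈ 2.160 × 3959 ≈ 8551 mi, so the target fraction is f = 6700/8551 ≈ 0.784.
Interpolate at f ≈ 0.784 with slerp weights a = sin((1−f)δ)/sin δ ≈ 0.542, b = sin(fδ)/sin δ ≈ 1.194.
p = a·p₁ + b·p₂ ≈ (-0.840, -0.204, -0.502); φ = arcsin(p_z) ≈ -30.16°, λ = atan2(p_y, p_x) ≈ -166.36°.

≈ lat 30°S, lon 166°W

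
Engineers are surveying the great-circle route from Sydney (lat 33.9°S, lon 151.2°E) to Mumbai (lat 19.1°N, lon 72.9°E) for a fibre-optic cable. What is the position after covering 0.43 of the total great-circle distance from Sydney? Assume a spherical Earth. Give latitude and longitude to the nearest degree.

≈ lat 13°S, lon 114°E

Write both endpoints as unit vectors p₁, p₂ with components (cos φ cos λ, cos φ sin λ, sin φ).
The central angle between the endpoints is δ = arccos(p₁·p₂) ≈ 1.594 rad (91.3°).
Interpolate at f = 0.43 with slerp weights a = sin((1−f)δ)/sin δ ≈ 0.789, b = sin(fδ)/sin δ ≈ 0.633.
p = a·p₁ + b·p₂ ≈ (-0.398, 0.887, -0.233); φ = arcsin(p_z) ≈ -13.46°, λ = atan2(p_y, p_x) ≈ 114.15°.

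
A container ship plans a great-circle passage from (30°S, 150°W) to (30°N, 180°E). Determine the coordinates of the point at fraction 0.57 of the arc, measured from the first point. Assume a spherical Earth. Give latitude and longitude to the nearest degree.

≈ (4°N, 167°W)

Convert each endpoint to a unit vector on the sphere (x = cos φ cos λ, y = cos φ sin λ, z = sin φ).
The central angle between the endpoints is δ = arccos(p₁·p₂) ≈ 1.160 rad (66.5°).
Interpolate at f = 0.57 with slerp weights a = sin((1−f)δ)/sin δ ≈ 0.522, b = sin(fδ)/sin δ ≈ 0.670.
p = a·p₁ + b·p₂ ≈ (-0.971, -0.226, 0.074); φ = arcsin(p_z) ≈ 4.24°, λ = atan2(p_y, p_x) ≈ -166.91°.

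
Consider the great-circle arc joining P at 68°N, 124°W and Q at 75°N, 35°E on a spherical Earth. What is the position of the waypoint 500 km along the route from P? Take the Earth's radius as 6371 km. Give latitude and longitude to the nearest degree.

Convert each endpoint to a unit vector on the sphere (x = cos φ cos λ, y = cos φ sin λ, z = sin φ).
The central angle between the endpoints is δ = arccos(p₁·p₂) ≈ 0.635 rad (36.4°). The total great-circle distance is δ·R ≈ 0.635 × 6371 ≈ 4046 km, so the target fraction is f = 500/4046 ≈ 0.124.
Interpolate at f ≈ 0.124 with slerp weights a = sin((1−f)δ)/sin δ ≈ 0.891, b = sin(fδ)/sin δ ≈ 0.132.
p = a·p₁ + b·p₂ ≈ (-0.159, -0.257, 0.953); φ = arcsin(p_z) ≈ 72.43°, λ = atan2(p_y, p_x) ≈ -121.67°.

≈ 72°N, 122°W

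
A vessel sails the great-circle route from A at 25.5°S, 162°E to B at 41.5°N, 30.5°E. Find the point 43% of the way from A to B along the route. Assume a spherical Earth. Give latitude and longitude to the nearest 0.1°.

The haversine formula gives a central angle δ ≈ 2.394 rad (137.2°) between the endpoints.
Interpolate at f = 0.43 with slerp weights a = sin((1−f)δ)/sin δ ≈ 1.439, b = sin(fδ)/sin δ ≈ 1.260.
p = a·p₁ + b·p₂ ≈ (-0.422, 0.880, 0.215); φ = arcsin(p_z) ≈ 12.44°, λ = atan2(p_y, p_x) ≈ 115.62°.

≈ 12.4°N, 115.6°E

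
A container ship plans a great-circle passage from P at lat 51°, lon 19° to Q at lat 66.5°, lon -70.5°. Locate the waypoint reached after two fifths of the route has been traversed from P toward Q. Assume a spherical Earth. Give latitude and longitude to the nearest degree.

From cos δ = sin φ₁ sin φ₂ + cos φ₁ cos φ₂ cos Δλ, the central angle is δ ≈ 0.774 rad (44.4°).
Interpolate at f = 2/5 with slerp weights a = sin((1−f)δ)/sin δ ≈ 0.641, b = sin(fδ)/sin δ ≈ 0.436.
p = a·p₁ + b·p₂ ≈ (0.439, -0.033, 0.898); φ = arcsin(p_z) ≈ 63.86°, λ = atan2(p_y, p_x) ≈ -4.24°.

≈ lat 64°, lon -4°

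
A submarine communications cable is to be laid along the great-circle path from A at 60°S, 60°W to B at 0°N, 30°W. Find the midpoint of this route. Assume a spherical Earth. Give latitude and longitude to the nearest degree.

Write both endpoints as unit vectors p₁, p₂ with components (cos φ cos λ, cos φ sin λ, sin φ).
The central angle between the endpoints is δ = arccos(p₁·p₂) ≈ 1.123 rad (64.3°).
Interpolate at f = 1/2 with slerp weights a = sin((1−f)δ)/sin δ ≈ 0.591, b = sin(fδ)/sin δ ≈ 0.591.
p = a·p₁ + b·p₂ ≈ (0.659, -0.551, -0.512); φ = arcsin(p_z) ≈ -30.77°, λ = atan2(p_y, p_x) ≈ -39.90°.

≈ 31°S, 40°W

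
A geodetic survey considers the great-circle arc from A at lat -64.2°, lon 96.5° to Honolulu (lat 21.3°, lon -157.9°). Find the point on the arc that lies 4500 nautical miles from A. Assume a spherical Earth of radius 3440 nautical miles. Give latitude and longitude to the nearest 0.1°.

≈ lat -15.4°, lon -176.3°

The haversine formula gives a central angle δ ≈ 2.022 rad (115.9°) between the endpoints. The total great-circle distance is δ·R ≈ 2.022 × 3440 ≈ 6956 nmi, so the target fraction is f = 4500/6956 ≈ 0.647.
Interpolate at f ≈ 0.647 with slerp weights a = sin((1−f)δ)/sin δ ≈ 0.728, b = sin(fδ)/sin δ ≈ 1.073.
p = a·p₁ + b·p₂ ≈ (-0.962, -0.062, -0.265); φ = arcsin(p_z) ≈ -15.38°, λ = atan2(p_y, p_x) ≈ -176.34°.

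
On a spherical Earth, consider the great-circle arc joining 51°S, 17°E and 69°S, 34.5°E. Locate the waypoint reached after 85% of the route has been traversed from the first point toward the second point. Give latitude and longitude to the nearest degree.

Write both endpoints as unit vectors p₁, p₂ with components (cos φ cos λ, cos φ sin λ, sin φ).
The central angle between the endpoints is δ = arccos(p₁·p₂) ≈ 0.346 rad (19.8°).
Interpolate at f = 0.85 with slerp weights a = sin((1−f)δ)/sin δ ≈ 0.153, b = sin(fδ)/sin δ ≈ 0.855.
p = a·p₁ + b·p₂ ≈ (0.345, 0.202, -0.917); φ = arcsin(p_z) ≈ -66.47°, λ = atan2(p_y, p_x) ≈ 30.34°.

≈ 66°S, 30°E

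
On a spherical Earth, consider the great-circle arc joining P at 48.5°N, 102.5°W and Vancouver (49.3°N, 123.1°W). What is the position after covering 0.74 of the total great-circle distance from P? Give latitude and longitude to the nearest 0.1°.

≈ 49.4°N, 117.7°W

Write both endpoints as unit vectors p₁, p₂ with components (cos φ cos λ, cos φ sin λ, sin φ).
The central angle between the endpoints is δ = arccos(p₁·p₂) ≈ 0.236 rad (13.5°).
Interpolate at f = 0.74 with slerp weights a = sin((1−f)δ)/sin δ ≈ 0.262, b = sin(fδ)/sin δ ≈ 0.743.
p = a·p₁ + b·p₂ ≈ (-0.302, -0.576, 0.760); φ = arcsin(p_z) ≈ 49.45°, λ = atan2(p_y, p_x) ≈ -117.70°.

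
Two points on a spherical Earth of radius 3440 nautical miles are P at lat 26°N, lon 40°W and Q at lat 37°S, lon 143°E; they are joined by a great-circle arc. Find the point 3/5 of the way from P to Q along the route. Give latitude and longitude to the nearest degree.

≈ lat 71°S, lon 81°W

Convert each endpoint to a unit vector on the sphere (x = cos φ cos λ, y = cos φ sin λ, z = sin φ).
The central angle between the endpoints is δ = arccos(p₁·p₂) ≈ 2.945 rad (168.7°).
Interpolate at f = 3/5 with slerp weights a = sin((1−f)δ)/sin δ ≈ 4.718, b = sin(fδ)/sin δ ≈ 5.010.
p = a·p₁ + b·p₂ ≈ (0.053, -0.318, -0.947); φ = arcsin(p_z) ≈ -71.19°, λ = atan2(p_y, p_x) ≈ -80.51°.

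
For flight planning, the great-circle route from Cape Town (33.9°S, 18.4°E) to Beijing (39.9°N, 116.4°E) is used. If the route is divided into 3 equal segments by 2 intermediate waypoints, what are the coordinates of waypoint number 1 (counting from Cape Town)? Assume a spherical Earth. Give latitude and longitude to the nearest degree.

≈ 9°S, 51°E

From cos δ = sin φ₁ sin φ₂ + cos φ₁ cos φ₂ cos Δλ, the central angle is δ ≈ 2.034 rad (116.5°).
Interpolate at f = 1/3 with slerp weights a = sin((1−f)δ)/sin δ ≈ 1.092, b = sin(fδ)/sin δ ≈ 0.701.
p = a·p₁ + b·p₂ ≈ (0.621, 0.768, -0.159); φ = arcsin(p_z) ≈ -9.17°, λ = atan2(p_y, p_x) ≈ 51.04°.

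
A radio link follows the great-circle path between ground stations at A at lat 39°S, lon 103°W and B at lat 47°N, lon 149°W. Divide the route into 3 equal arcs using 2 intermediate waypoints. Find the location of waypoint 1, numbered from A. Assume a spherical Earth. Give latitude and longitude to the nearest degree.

≈ lat 10°S, lon 118°W

The haversine formula gives a central angle δ ≈ 1.663 rad (95.3°) between the endpoints.
Interpolate at f = 1/3 with slerp weights a = sin((1−f)δ)/sin δ ≈ 0.899, b = sin(fδ)/sin δ ≈ 0.529.
p = a·p₁ + b·p₂ ≈ (-0.466, -0.866, -0.179); φ = arcsin(p_z) ≈ -10.32°, λ = atan2(p_y, p_x) ≈ -118.28°.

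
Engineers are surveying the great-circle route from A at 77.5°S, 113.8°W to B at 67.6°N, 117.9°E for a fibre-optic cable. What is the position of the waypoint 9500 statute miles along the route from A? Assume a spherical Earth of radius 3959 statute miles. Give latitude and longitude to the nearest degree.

Write both endpoints as unit vectors p₁, p₂ with components (cos φ cos λ, cos φ sin λ, sin φ).
The central angle between the endpoints is δ = arccos(p₁·p₂) ≈ 2.836 rad (162.5°). The total great-circle distance is δ·R ≈ 2.836 × 3959 ≈ 11229 mi, so the target fraction is f = 9500/11229 ≈ 0.846.
Interpolate at f ≈ 0.846 with slerp weights a = sin((1−f)δ)/sin δ ≈ 1.407, b = sin(fδ)/sin δ ≈ 2.248.
p = a·p₁ + b·p₂ ≈ (-0.524, 0.478, 0.705); φ = arcsin(p_z) ≈ 44.82°, λ = atan2(p_y, p_x) ≈ 137.59°.

≈ 45°N, 138°E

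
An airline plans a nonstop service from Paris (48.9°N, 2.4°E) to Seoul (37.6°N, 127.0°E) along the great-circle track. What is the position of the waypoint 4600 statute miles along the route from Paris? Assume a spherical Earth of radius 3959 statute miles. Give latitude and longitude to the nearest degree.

≈ 49°N, 115°E

Convert each endpoint to a unit vector on the sphere (x = cos φ cos λ, y = cos φ sin λ, z = sin φ).
The central angle between the endpoints is δ = arccos(p₁·p₂) ≈ 1.406 rad (80.6°). The total great-circle distance is δ·R ≈ 1.406 × 3959 ≈ 5566 mi, so the target fraction is f = 4600/5566 ≈ 0.826.
Interpolate at f ≈ 0.826 with slerp weights a = sin((1−f)δ)/sin δ ≈ 0.245, b = sin(fδ)/sin δ ≈ 0.930.
p = a·p₁ + b·p₂ ≈ (-0.283, 0.595, 0.752); φ = arcsin(p_z) ≈ 48.78°, λ = atan2(p_y, p_x) ≈ 115.39°.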